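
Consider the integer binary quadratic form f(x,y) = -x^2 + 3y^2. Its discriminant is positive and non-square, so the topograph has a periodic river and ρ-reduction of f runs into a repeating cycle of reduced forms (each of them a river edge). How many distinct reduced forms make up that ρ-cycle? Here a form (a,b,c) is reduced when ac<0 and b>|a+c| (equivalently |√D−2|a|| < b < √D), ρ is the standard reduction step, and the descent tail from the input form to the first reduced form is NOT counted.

D = 12, ⌊√D⌋ = 3
descent: ρ → (3,0,-1)
descent: ρ → (-1,2,2)  [lands on river]
river: ρ → (2,2,-1)
ρ-cycle length = 2 (tail of 2 descent steps not counted)

2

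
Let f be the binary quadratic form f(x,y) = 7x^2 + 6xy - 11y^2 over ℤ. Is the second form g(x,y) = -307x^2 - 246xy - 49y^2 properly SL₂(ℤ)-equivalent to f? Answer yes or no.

D₁ = 344, D₂ = 344
river cycle of f (length 10): (-11, 16, 2), (2, 16, -11), (-11, 6, 7), (7, 8, -10), (-10, 12, 5), (5, 18, -1), (-1, 18, 5), (5, 12, -10), (-10, 8, 7), (7, 6, -11)
river cycle of g (length 10): (-10, 8, 7), (7, 6, -11), (-11, 16, 2), (2, 16, -11), (-11, 6, 7), (7, 8, -10), (-10, 12, 5), (5, 18, -1), (-1, 18, 5), (5, 12, -10)
cycles coincide ⇒ equivalent

yes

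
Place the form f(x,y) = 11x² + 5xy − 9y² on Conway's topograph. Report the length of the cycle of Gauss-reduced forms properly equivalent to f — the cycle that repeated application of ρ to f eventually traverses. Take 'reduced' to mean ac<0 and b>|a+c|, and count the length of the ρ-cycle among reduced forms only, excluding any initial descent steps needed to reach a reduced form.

D = 421, ⌊√D⌋ = 20
river: ρ → (-9,13,7)
river: ρ → (7,15,-7)
river: ρ → (-7,13,9)
river: ρ → (9,5,-11)
river: ρ → (-11,17,3)
river: ρ → (3,19,-5)
river: ρ → (-5,11,15)
river: ρ → (15,19,-1)
river: ρ → (-1,19,15)
river: ρ → (15,11,-5)
river: ρ → (-5,19,3)
river: ρ → (3,17,-11)
river: ρ → (-11,5,9)
river: ρ → (9,13,-7)
river: ρ → (-7,15,7)
river: ρ → (7,13,-9)
river: ρ → (-9,5,11)
river: ρ → (11,17,-3)
river: ρ → (-3,19,5)
river: ρ → (5,11,-15)
river: ρ → (-15,19,1)
river: ρ → (1,19,-15)
river: ρ → (-15,11,5)
river: ρ → (5,19,-3)
river: ρ → (-3,17,11)
river: ρ → (11,5,-9)
ρ-cycle length = 26 (tail of 0 descent steps not counted)

26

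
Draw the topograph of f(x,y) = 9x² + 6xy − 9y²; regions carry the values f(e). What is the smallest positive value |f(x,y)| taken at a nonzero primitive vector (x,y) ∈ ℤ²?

river: ρ → (-9,12,6)
river: ρ → (6,12,-9)
river: ρ → (-9,6,9)
river: ρ → (9,12,-6)
river: ρ → (-6,12,9)
river: ρ → (9,6,-9)
closes: descent 0, river 6
min |a| on river = 6

6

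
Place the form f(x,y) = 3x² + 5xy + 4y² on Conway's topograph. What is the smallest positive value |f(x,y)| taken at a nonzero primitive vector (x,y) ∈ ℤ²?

translate: b→-1 (≡5 mod 6), so (3,5,4)→(3,-1,2)
flip: (3,-1,2)→(2,1,3)
reduced (well bottom): (2,1,3) with a≤c, −a<b≤a
well minimum = a = 2

2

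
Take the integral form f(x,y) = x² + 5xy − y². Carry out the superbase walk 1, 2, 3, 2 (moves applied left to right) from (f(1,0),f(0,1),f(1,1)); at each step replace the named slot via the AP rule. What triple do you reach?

start (1,-1,5) = (f(1,0),f(0,1),f(1,1))
replace slot 1: 2·((-1)+5) − 1 = 7 → (7,-1,5)
replace slot 2: 2·(7+5) − (-1) = 25 → (7,25,5)
replace slot 3: 2·(7+25) − 5 = 59 → (7,25,59)
replace slot 2: 2·(7+59) − 25 = 107 → (7,107,59)

7,107,59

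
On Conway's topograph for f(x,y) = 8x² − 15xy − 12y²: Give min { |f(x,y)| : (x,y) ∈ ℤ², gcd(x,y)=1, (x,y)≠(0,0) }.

descent: ρ → (-12,15,8)  [lands on river]
river: ρ → (8,17,-10)
river: ρ → (-10,23,2)
river: ρ → (2,21,-21)
river: ρ → (-21,21,2)
river: ρ → (2,23,-10)
river: ρ → (-10,17,8)
river: ρ → (8,15,-12)
river: ρ → (-12,9,11)
river: ρ → (11,13,-10)
river: ρ → (-10,7,14)
river: ρ → (14,21,-3)
river: ρ → (-3,21,14)
river: ρ → (14,7,-10)
river: ρ → (-10,13,11)
river: ρ → (11,9,-12)
closes: descent 1, river 16
min |a| on river = 2

2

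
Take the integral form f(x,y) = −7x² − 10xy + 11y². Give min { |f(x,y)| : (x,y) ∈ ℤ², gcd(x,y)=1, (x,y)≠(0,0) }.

descent: ρ → (11,10,-7)  [lands on river]
river: ρ → (-7,18,3)
river: ρ → (3,18,-7)
river: ρ → (-7,10,11)
river: ρ → (11,12,-6)
river: ρ → (-6,12,11)
closes: descent 1, river 6
min |a| on river = 3

3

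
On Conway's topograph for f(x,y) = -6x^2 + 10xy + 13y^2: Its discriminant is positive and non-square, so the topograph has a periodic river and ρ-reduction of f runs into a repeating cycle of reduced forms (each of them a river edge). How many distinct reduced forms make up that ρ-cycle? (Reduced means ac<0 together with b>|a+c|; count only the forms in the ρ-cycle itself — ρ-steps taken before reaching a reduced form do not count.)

D = 412, ⌊√D⌋ = 20
river: ρ → (13,16,-3)
river: ρ → (-3,20,1)
river: ρ → (1,20,-3)
river: ρ → (-3,16,13)
river: ρ → (13,10,-6)
river: ρ → (-6,14,9)
river: ρ → (9,4,-11)
river: ρ → (-11,18,2)
river: ρ → (2,18,-11)
river: ρ → (-11,4,9)
river: ρ → (9,14,-6)
river: ρ → (-6,10,13)
ρ-cycle length = 12 (tail of 0 descent steps not counted)

12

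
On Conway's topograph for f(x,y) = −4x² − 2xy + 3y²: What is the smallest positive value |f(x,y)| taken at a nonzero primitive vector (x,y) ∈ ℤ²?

descent: ρ → (3,2,-4)  [lands on river]
river: ρ → (-4,6,1)
river: ρ → (1,6,-4)
river: ρ → (-4,2,3)
river: ρ → (3,4,-3)
river: ρ → (-3,2,4)
river: ρ → (4,6,-1)
river: ρ → (-1,6,4)
river: ρ → (4,2,-3)
river: ρ → (-3,4,3)
closes: descent 1, river 10
min |a| on river = 1

1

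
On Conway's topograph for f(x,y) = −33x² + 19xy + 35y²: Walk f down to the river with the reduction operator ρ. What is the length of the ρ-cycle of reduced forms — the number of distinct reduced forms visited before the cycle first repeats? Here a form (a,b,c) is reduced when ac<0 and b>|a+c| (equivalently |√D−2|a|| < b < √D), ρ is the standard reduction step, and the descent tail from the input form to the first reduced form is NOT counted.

D = 4981, ⌊√D⌋ = 70
river: ρ → (35,51,-17)
river: ρ → (-17,51,35)
river: ρ → (35,19,-33)
river: ρ → (-33,47,21)
river: ρ → (21,37,-43)
river: ρ → (-43,49,15)
river: ρ → (15,41,-55)
river: ρ → (-55,69,1)
river: ρ → (1,69,-55)
river: ρ → (-55,41,15)
river: ρ → (15,49,-43)
river: ρ → (-43,37,21)
river: ρ → (21,47,-33)
river: ρ → (-33,19,35)
ρ-cycle length = 14 (tail of 0 descent steps not counted)

14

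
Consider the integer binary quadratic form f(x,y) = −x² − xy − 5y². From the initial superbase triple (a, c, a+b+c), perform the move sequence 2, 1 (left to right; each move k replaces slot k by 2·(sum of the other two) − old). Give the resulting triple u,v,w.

start (-1,-5,-7) = (f(1,0),f(0,1),f(1,1))
replace slot 2: 2·((-1)+(-7)) − (-5) = -11 → (-1,-11,-7)
replace slot 1: 2·((-11)+(-7)) − (-1) = -35 → (-35,-11,-7)

-35,-11,-7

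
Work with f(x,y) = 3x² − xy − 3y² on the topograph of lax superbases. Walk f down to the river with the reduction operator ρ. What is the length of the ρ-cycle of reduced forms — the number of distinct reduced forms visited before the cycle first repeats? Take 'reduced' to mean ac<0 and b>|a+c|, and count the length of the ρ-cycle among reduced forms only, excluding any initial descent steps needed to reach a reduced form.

D = 37, ⌊√D⌋ = 6
descent: ρ → (-3,1,3)  [lands on river]
river: ρ → (3,5,-1)
river: ρ → (-1,5,3)
river: ρ → (3,1,-3)
river: ρ → (-3,5,1)
river: ρ → (1,5,-3)
ρ-cycle length = 6 (tail of 1 descent step not counted)

6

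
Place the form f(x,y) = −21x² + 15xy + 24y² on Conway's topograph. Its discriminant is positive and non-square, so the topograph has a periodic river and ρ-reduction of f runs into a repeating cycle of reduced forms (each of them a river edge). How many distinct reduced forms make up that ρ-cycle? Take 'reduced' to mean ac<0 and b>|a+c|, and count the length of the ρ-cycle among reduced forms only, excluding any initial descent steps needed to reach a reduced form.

D = 2241, ⌊√D⌋ = 47
river: ρ → (24,33,-12)
river: ρ → (-12,39,15)
river: ρ → (15,21,-30)
river: ρ → (-30,39,6)
river: ρ → (6,45,-9)
river: ρ → (-9,45,6)
river: ρ → (6,39,-30)
river: ρ → (-30,21,15)
river: ρ → (15,39,-12)
river: ρ → (-12,33,24)
river: ρ → (24,15,-21)
river: ρ → (-21,27,18)
river: ρ → (18,45,-3)
river: ρ → (-3,45,18)
river: ρ → (18,27,-21)
river: ρ → (-21,15,24)
ρ-cycle length = 16 (tail of 0 descent steps not counted)

16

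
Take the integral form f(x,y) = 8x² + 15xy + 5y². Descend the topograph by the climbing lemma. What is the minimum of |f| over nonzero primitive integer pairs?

descent: ρ → (5,5,-2)  [lands on river]
river: ρ → (-2,7,2)
river: ρ → (2,5,-5)
river: ρ → (-5,5,2)
river: ρ → (2,7,-2)
river: ρ → (-2,5,5)
closes: descent 1, river 6
min |a| on river = 2

2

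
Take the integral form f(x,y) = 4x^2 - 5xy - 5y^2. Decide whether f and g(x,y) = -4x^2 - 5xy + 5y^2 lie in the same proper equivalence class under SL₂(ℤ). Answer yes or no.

D₁ = 105, D₂ = 105
river cycle of f (length 6): (-5, 5, 4), (4, 3, -6), (-6, 9, 1), (1, 9, -6), (-6, 3, 4), (4, 5, -5)
river cycle of g (length 6): (5, 5, -4), (-4, 3, 6), (6, 9, -1), (-1, 9, 6), (6, 3, -4), (-4, 5, 5)
cycles differ ⇒ inequivalent

no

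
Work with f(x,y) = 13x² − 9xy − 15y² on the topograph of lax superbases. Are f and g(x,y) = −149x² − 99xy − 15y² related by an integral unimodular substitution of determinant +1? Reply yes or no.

D₁ = 861, D₂ = 861
river cycle of f (length 8): (-15, 9, 13), (13, 17, -11), (-11, 27, 3), (3, 27, -11), (-11, 17, 13), (13, 9, -15), (-15, 21, 7), (7, 21, -15)
river cycle of g (length 8): (-15, 9, 13), (13, 17, -11), (-11, 27, 3), (3, 27, -11), (-11, 17, 13), (13, 9, -15), (-15, 21, 7), (7, 21, -15)
cycles coincide ⇒ equivalent

yes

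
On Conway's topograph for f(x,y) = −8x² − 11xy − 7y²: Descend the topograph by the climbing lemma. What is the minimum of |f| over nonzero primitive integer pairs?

translate: b→-5 (≡11 mod 16), so (8,11,7)→(8,-5,4)
flip: (8,-5,4)→(4,5,8)
translate: b→-3 (≡5 mod 8), so (4,5,8)→(4,-3,7)
reduced (well bottom): (4,-3,7) with a≤c, −a<b≤a
well minimum |f| = |-4| = 4 (negative-definite)

4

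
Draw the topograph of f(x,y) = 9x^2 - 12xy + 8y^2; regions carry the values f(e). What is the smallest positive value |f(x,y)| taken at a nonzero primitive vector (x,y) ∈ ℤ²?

translate: b→6 (≡-12 mod 18), so (9,-12,8)→(9,6,5)
flip: (9,6,5)→(5,-6,9)
translate: b→4 (≡-6 mod 10), so (5,-6,9)→(5,4,8)
reduced (well bottom): (5,4,8) with a≤c, −a<b≤a
well minimum = a = 5

5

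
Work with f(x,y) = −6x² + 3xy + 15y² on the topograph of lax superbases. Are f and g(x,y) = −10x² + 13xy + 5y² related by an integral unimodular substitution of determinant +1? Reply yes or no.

D₁ = 369, D₂ = 369
river cycle of f (length 10): (-6, 15, 6), (6, 9, -12), (-12, 15, 3), (3, 15, -12), (-12, 9, 6), (6, 15, -6), (-6, 9, 12), (12, 15, -3), (-3, 15, 12), (12, 9, -6)
river cycle of g (length 16): (5, 17, -4), (-4, 15, 9), (9, 3, -10), (-10, 17, 2), (2, 19, -1), (-1, 19, 2), (2, 17, -10), (-10, 3, 9), (9, 15, -4), (-4, 17, 5), … (6 more)
cycles differ ⇒ inequivalent

no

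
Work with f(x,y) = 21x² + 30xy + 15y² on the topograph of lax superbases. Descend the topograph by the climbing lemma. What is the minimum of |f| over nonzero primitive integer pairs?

translate: b→-12 (≡30 mod 42), so (21,30,15)→(21,-12,6)
flip: (21,-12,6)→(6,12,21)
translate: b→0 (≡12 mod 12), so (6,12,21)→(6,0,15)
reduced (well bottom): (6,0,15) with a≤c, −a<b≤a
well minimum = a = 6

6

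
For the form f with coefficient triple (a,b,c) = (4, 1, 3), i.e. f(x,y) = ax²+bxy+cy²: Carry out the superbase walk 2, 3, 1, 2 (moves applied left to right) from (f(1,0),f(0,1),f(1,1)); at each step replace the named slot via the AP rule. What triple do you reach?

start (4,3,8) = (f(1,0),f(0,1),f(1,1))
replace slot 2: 2·(4+8) − 3 = 21 → (4,21,8)
replace slot 3: 2·(4+21) − 8 = 42 → (4,21,42)
replace slot 1: 2·(21+42) − 4 = 122 → (122,21,42)
replace slot 2: 2·(122+42) − 21 = 307 → (122,307,42)

122,307,42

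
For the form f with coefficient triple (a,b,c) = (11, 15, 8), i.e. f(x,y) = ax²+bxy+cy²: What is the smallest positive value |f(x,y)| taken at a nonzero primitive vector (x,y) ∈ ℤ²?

translate: b→-7 (≡15 mod 22), so (11,15,8)→(11,-7,4)
flip: (11,-7,4)→(4,7,11)
translate: b→-1 (≡7 mod 8), so (4,7,11)→(4,-1,8)
reduced (well bottom): (4,-1,8) with a≤c, −a<b≤a
well minimum = a = 4

4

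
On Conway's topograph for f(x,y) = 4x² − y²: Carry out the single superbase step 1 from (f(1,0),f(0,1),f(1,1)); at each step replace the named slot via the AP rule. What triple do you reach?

start (4,-1,3) = (f(1,0),f(0,1),f(1,1))
replace slot 1: 2·((-1)+3) − 4 = 0 → (0,-1,3)

0,-1,3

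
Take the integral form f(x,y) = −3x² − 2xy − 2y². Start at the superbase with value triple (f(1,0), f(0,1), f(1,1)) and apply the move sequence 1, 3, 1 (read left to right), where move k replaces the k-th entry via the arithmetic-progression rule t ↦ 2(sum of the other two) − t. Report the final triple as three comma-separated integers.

start (-3,-2,-7) = (f(1,0),f(0,1),f(1,1))
replace slot 1: 2·((-2)+(-7)) − (-3) = -15 → (-15,-2,-7)
replace slot 3: 2·((-15)+(-2)) − (-7) = -27 → (-15,-2,-27)
replace slot 1: 2·((-2)+(-27)) − (-15) = -43 → (-43,-2,-27)

-43,-2,-27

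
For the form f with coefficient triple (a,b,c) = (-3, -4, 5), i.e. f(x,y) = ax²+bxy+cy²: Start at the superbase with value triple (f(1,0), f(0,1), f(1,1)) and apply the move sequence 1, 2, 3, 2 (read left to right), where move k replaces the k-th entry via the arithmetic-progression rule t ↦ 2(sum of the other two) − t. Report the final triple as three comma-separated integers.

start (-3,5,-2) = (f(1,0),f(0,1),f(1,1))
replace slot 1: 2·(5+(-2)) − (-3) = 9 → (9,5,-2)
replace slot 2: 2·(9+(-2)) − 5 = 9 → (9,9,-2)
replace slot 3: 2·(9+9) − (-2) = 38 → (9,9,38)
replace slot 2: 2·(9+38) − 9 = 85 → (9,85,38)

9,85,38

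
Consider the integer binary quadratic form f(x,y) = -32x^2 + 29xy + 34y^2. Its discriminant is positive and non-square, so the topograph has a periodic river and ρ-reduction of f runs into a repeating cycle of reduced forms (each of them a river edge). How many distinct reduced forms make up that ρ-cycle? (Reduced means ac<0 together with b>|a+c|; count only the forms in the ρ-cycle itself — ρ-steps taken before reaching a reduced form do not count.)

D = 5193, ⌊√D⌋ = 72
river: ρ → (34,39,-27)
river: ρ → (-27,69,4)
river: ρ → (4,67,-44)
river: ρ → (-44,21,27)
river: ρ → (27,33,-38)
river: ρ → (-38,43,22)
river: ρ → (22,45,-36)
river: ρ → (-36,27,31)
river: ρ → (31,35,-32)
river: ρ → (-32,29,34)
ρ-cycle length = 10 (tail of 0 descent steps not counted)

10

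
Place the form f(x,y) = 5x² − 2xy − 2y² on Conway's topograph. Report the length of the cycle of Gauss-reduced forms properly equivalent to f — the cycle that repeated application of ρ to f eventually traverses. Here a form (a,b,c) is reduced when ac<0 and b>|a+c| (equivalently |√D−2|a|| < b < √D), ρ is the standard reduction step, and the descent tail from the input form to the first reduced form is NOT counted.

D = 44, ⌊√D⌋ = 6
descent: ρ → (-2,6,1)  [lands on river]
river: ρ → (1,6,-2)
ρ-cycle length = 2 (tail of 1 descent step not counted)

2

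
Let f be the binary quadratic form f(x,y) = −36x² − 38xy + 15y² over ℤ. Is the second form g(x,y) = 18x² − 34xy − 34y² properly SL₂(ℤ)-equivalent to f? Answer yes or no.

D₁ = 3604, D₂ = 3604
river cycle of f (length 10): (15, 38, -36), (-36, 34, 17), (17, 34, -36), (-36, 38, 15), (15, 52, -15), (-15, 38, 36), (36, 34, -17), (-17, 34, 36), (36, 38, -15), (-15, 52, 15)
river cycle of g (length 14): (-34, 34, 18), (18, 38, -30), (-30, 22, 26), (26, 30, -26), (-26, 22, 30), (30, 38, -18), (-18, 34, 34), (34, 34, -18), (-18, 38, 30), (30, 22, -26), … (4 more)
cycles differ ⇒ inequivalent

no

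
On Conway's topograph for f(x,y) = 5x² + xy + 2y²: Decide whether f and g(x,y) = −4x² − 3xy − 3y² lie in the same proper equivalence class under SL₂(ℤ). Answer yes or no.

D₁ = -39, D₂ = -39
f: flip: (5,1,2)→(2,-1,5)
f: reduced (well bottom): (2,-1,5) with a≤c, −a<b≤a
g is negative-definite; reduce −g:
−g: flip: (4,3,3)→(3,-3,4)
−g: translate: b→3 (≡-3 mod 6), so (3,-3,4)→(3,3,4)
−g: reduced (well bottom): (3,3,4) with a≤c, −a<b≤a
flip sign back: reduced form of g is (-3,-3,-4)
reduced forms (2, -1, 5) vs (-3, -3, -4) ⇒ inequivalent

no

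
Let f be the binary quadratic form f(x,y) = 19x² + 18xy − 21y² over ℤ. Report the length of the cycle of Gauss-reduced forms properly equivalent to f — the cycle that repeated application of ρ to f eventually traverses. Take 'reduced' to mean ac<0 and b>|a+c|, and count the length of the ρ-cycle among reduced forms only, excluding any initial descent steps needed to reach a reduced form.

D = 1920, ⌊√D⌋ = 43
river: ρ → (-21,24,16)
river: ρ → (16,40,-5)
river: ρ → (-5,40,16)
river: ρ → (16,24,-21)
river: ρ → (-21,18,19)
river: ρ → (19,20,-20)
river: ρ → (-20,20,19)
river: ρ → (19,18,-21)
ρ-cycle length = 8 (tail of 0 descent steps not counted)

8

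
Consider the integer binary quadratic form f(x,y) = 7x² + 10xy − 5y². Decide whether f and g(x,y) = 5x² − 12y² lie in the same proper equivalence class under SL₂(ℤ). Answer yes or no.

D₁ = 240, D₂ = 240
river cycle of f (length 6): (-5, 10, 7), (7, 4, -8), (-8, 12, 3), (3, 12, -8), (-8, 4, 7), (7, 10, -5)
river cycle of g (length 6): (5, 10, -7), (-7, 4, 8), (8, 12, -3), (-3, 12, 8), (8, 4, -7), (-7, 10, 5)
cycles differ ⇒ inequivalent

no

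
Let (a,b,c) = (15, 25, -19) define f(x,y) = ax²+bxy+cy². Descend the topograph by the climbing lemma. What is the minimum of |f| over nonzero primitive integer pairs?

river: ρ → (-19,13,21)
river: ρ → (21,29,-11)
river: ρ → (-11,37,9)
river: ρ → (9,35,-15)
river: ρ → (-15,25,19)
river: ρ → (19,13,-21)
river: ρ → (-21,29,11)
river: ρ → (11,37,-9)
river: ρ → (-9,35,15)
river: ρ → (15,25,-19)
closes: descent 0, river 10
min |a| on river = 9

9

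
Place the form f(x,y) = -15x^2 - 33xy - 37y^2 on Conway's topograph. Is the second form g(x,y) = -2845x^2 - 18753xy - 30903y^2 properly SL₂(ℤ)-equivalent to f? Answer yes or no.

D₁ = -1131, D₂ = -1131
f is negative-definite; reduce −f:
−f: translate: b→3 (≡33 mod 30), so (15,33,37)→(15,3,19)
−f: reduced (well bottom): (15,3,19) with a≤c, −a<b≤a
flip sign back: reduced form of f is (-15,-3,-19)
g is negative-definite; reduce −g:
−g: translate: b→1683 (≡18753 mod 5690), so (2845,18753,30903)→(2845,1683,249)
−g: flip: (2845,1683,249)→(249,-1683,2845)
−g: translate: b→-189 (≡-1683 mod 498), so (249,-1683,2845)→(249,-189,37)
−g: flip: (249,-189,37)→(37,189,249)
−g: translate: b→-33 (≡189 mod 74), so (37,189,249)→(37,-33,15)
−g: flip: (37,-33,15)→(15,33,37)
−g: translate: b→3 (≡33 mod 30), so (15,33,37)→(15,3,19)
−g: reduced (well bottom): (15,3,19) with a≤c, −a<b≤a
flip sign back: reduced form of g is (-15,-3,-19)
reduced forms (-15, -3, -19) vs (-15, -3, -19) ⇒ equivalent

yes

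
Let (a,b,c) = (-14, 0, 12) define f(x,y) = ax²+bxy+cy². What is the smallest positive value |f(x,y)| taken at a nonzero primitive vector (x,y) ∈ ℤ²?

descent: ρ → (12,24,-2)  [lands on river]
river: ρ → (-2,24,12)
closes: descent 1, river 2
min |a| on river = 2

2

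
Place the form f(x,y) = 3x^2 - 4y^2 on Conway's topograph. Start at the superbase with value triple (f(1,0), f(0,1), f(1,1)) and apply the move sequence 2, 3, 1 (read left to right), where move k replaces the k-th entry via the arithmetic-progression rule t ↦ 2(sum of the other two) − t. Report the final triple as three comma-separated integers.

start (3,-4,-1) = (f(1,0),f(0,1),f(1,1))
replace slot 2: 2·(3+(-1)) − (-4) = 8 → (3,8,-1)
replace slot 3: 2·(3+8) − (-1) = 23 → (3,8,23)
replace slot 1: 2·(8+23) − 3 = 59 → (59,8,23)

59,8,23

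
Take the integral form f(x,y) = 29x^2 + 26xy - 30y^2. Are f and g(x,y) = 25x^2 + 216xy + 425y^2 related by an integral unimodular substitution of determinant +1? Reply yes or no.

D₁ = 4156, D₂ = 4156
river cycle of f (length 56): (-30, 34, 25), (25, 16, -39), (-39, 62, 2), (2, 62, -39), (-39, 16, 25), (25, 34, -30), (-30, 26, 29), (29, 32, -27), (-27, 22, 34), (34, 46, -15), … (46 more)
river cycle of g (length 56): (25, 16, -39), (-39, 62, 2), (2, 62, -39), (-39, 16, 25), (25, 34, -30), (-30, 26, 29), (29, 32, -27), (-27, 22, 34), (34, 46, -15), (-15, 44, 37), … (46 more)
cycles coincide ⇒ equivalent

yes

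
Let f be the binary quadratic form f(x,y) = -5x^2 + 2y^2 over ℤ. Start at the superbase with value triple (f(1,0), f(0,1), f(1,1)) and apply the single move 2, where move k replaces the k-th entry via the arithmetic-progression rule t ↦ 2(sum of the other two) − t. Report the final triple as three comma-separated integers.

start (-5,2,-3) = (f(1,0),f(0,1),f(1,1))
replace slot 2: 2·((-5)+(-3)) − 2 = -18 → (-5,-18,-3)

-5,-18,-3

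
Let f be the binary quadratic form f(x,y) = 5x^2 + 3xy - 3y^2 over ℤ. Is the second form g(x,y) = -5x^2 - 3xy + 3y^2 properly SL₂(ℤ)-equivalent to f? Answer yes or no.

D₁ = 69, D₂ = 69
river cycle of f (length 4): (-3, 3, 5), (5, 7, -1), (-1, 7, 5), (5, 3, -3)
river cycle of g (length 4): (3, 3, -5), (-5, 7, 1), (1, 7, -5), (-5, 3, 3)
cycles differ ⇒ inequivalent

no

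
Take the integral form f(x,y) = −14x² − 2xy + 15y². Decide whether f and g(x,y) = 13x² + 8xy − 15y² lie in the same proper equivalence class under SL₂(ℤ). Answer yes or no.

D₁ = 844, D₂ = 844
river cycle of f (length 26): (15, 2, -14), (-14, 26, 3), (3, 28, -5), (-5, 22, 18), (18, 14, -9), (-9, 22, 10), (10, 18, -13), (-13, 8, 15), (15, 22, -6), (-6, 26, 7), … (16 more)
river cycle of g (length 26): (-15, 22, 6), (6, 26, -7), (-7, 16, 21), (21, 26, -2), (-2, 26, 21), (21, 16, -7), (-7, 26, 6), (6, 22, -15), (-15, 8, 13), (13, 18, -10), … (16 more)
cycles differ ⇒ inequivalent

no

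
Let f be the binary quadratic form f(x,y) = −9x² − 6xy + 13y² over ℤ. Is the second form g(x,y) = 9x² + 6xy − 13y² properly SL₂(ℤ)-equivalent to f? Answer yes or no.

D₁ = 504, D₂ = 504
river cycle of f (length 10): (13, 6, -9), (-9, 12, 10), (10, 8, -11), (-11, 14, 7), (7, 14, -11), (-11, 8, 10), (10, 12, -9), (-9, 6, 13), (13, 20, -2), (-2, 20, 13)
river cycle of g (length 10): (-13, 20, 2), (2, 20, -13), (-13, 6, 9), (9, 12, -10), (-10, 8, 11), (11, 14, -7), (-7, 14, 11), (11, 8, -10), (-10, 12, 9), (9, 6, -13)
cycles differ ⇒ inequivalent

no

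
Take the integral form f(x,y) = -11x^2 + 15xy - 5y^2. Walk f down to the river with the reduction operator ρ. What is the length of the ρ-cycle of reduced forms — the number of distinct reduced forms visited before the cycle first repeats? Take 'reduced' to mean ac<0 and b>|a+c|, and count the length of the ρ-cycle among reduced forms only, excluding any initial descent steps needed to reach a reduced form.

D = 5, ⌊√D⌋ = 2
descent: ρ → (-5,5,-1)
descent: ρ → (-1,1,1)  [lands on river]
river: ρ → (1,1,-1)
ρ-cycle length = 2 (tail of 2 descent steps not counted)

2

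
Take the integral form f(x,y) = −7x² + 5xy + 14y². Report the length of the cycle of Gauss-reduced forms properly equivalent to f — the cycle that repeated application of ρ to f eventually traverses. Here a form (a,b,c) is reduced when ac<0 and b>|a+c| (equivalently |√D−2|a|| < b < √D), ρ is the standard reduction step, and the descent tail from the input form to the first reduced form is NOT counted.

D = 417, ⌊√D⌋ = 20
descent: ρ → (14,-5,-7)
descent: ρ → (-7,19,2)  [lands on river]
river: ρ → (2,17,-16)
river: ρ → (-16,15,3)
river: ρ → (3,15,-16)
river: ρ → (-16,17,2)
river: ρ → (2,19,-7)
river: ρ → (-7,9,12)
river: ρ → (12,15,-4)
river: ρ → (-4,17,8)
river: ρ → (8,15,-6)
river: ρ → (-6,9,14)
river: ρ → (14,19,-1)
river: ρ → (-1,19,14)
river: ρ → (14,9,-6)
river: ρ → (-6,15,8)
river: ρ → (8,17,-4)
river: ρ → (-4,15,12)
river: ρ → (12,9,-7)
ρ-cycle length = 18 (tail of 2 descent steps not counted)

18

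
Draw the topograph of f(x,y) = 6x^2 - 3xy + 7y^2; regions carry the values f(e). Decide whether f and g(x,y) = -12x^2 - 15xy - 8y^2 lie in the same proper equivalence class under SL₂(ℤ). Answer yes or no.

D₁ = -159, D₂ = -159
f: reduced (well bottom): (6,-3,7) with a≤c, −a<b≤a
g is negative-definite; reduce −g:
−g: translate: b→-9 (≡15 mod 24), so (12,15,8)→(12,-9,5)
−g: flip: (12,-9,5)→(5,9,12)
−g: translate: b→-1 (≡9 mod 10), so (5,9,12)→(5,-1,8)
−g: reduced (well bottom): (5,-1,8) with a≤c, −a<b≤a
flip sign back: reduced form of g is (-5,1,-8)
reduced forms (6, -3, 7) vs (-5, 1, -8) ⇒ inequivalent

no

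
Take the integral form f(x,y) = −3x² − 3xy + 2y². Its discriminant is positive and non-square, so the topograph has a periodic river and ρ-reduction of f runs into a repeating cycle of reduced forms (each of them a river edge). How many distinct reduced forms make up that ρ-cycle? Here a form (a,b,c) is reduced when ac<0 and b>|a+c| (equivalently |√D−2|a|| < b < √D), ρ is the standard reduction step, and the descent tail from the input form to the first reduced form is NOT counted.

D = 33, ⌊√D⌋ = 5
descent: ρ → (2,3,-3)  [lands on river]
river: ρ → (-3,3,2)
river: ρ → (2,5,-1)
river: ρ → (-1,5,2)
ρ-cycle length = 4 (tail of 1 descent step not counted)

4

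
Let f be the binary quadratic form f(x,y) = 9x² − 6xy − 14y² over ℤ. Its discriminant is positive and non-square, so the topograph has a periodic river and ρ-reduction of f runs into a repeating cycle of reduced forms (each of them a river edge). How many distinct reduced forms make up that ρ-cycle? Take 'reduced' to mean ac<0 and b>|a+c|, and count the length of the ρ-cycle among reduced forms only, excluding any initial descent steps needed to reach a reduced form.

D = 540, ⌊√D⌋ = 23
descent: ρ → (-14,6,9)  [lands on river]
river: ρ → (9,12,-11)
river: ρ → (-11,10,10)
river: ρ → (10,10,-11)
river: ρ → (-11,12,9)
river: ρ → (9,6,-14)
river: ρ → (-14,22,1)
river: ρ → (1,22,-14)
ρ-cycle length = 8 (tail of 1 descent step not counted)

8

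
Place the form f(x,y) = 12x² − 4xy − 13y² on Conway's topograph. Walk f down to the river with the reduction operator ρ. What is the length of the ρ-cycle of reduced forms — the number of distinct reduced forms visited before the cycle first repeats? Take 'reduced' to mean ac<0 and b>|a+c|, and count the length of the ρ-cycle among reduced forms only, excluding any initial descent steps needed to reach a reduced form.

D = 640, ⌊√D⌋ = 25
descent: ρ → (-13,4,12)  [lands on river]
river: ρ → (12,20,-5)
river: ρ → (-5,20,12)
river: ρ → (12,4,-13)
river: ρ → (-13,22,3)
river: ρ → (3,20,-20)
river: ρ → (-20,20,3)
river: ρ → (3,22,-13)
ρ-cycle length = 8 (tail of 1 descent step not counted)

8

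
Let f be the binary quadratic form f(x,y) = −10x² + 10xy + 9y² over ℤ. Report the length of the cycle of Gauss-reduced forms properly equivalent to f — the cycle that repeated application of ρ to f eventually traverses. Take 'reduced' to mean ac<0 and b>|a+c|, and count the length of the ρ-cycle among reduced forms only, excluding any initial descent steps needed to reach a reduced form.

D = 460, ⌊√D⌋ = 21
river: ρ → (9,8,-11)
river: ρ → (-11,14,6)
river: ρ → (6,10,-15)
river: ρ → (-15,20,1)
river: ρ → (1,20,-15)
river: ρ → (-15,10,6)
river: ρ → (6,14,-11)
river: ρ → (-11,8,9)
river: ρ → (9,10,-10)
river: ρ → (-10,10,9)
ρ-cycle length = 10 (tail of 0 descent steps not counted)

10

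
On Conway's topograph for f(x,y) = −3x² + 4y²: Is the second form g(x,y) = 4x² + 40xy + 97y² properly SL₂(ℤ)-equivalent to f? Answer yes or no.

D₁ = 48, D₂ = 48
river cycle of f (length 2): (-3, 6, 1), (1, 6, -3)
river cycle of g (length 2): (-3, 6, 1), (1, 6, -3)
cycles coincide ⇒ equivalent

yes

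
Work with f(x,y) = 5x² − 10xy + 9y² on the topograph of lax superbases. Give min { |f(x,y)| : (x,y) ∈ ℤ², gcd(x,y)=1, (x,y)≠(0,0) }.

translate: b→0 (≡-10 mod 10), so (5,-10,9)→(5,0,4)
flip: (5,0,4)→(4,0,5)
reduced (well bottom): (4,0,5) with a≤c, −a<b≤a
well minimum = a = 4

4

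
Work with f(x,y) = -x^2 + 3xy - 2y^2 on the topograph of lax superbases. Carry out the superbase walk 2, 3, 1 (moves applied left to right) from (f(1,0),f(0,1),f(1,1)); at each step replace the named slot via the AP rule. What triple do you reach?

start (-1,-2,0) = (f(1,0),f(0,1),f(1,1))
replace slot 2: 2·((-1)+0) − (-2) = 0 → (-1,0,0)
replace slot 3: 2·((-1)+0) − 0 = -2 → (-1,0,-2)
replace slot 1: 2·(0+(-2)) − (-1) = -3 → (-3,0,-2)

-3,0,-2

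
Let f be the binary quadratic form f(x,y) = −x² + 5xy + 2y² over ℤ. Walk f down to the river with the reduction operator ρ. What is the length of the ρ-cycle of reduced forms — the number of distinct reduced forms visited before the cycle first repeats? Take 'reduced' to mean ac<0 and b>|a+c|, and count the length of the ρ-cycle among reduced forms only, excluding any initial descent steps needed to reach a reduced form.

D = 33, ⌊√D⌋ = 5
river: ρ → (2,3,-3)
river: ρ → (-3,3,2)
river: ρ → (2,5,-1)
river: ρ → (-1,5,2)
ρ-cycle length = 4 (tail of 0 descent steps not counted)

4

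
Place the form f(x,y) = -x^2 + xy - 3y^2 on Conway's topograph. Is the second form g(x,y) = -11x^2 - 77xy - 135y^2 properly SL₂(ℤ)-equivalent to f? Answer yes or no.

D₁ = -11, D₂ = -11
f is negative-definite; reduce −f:
−f: translate: b→1 (≡-1 mod 2), so (1,-1,3)→(1,1,3)
−f: reduced (well bottom): (1,1,3) with a≤c, −a<b≤a
flip sign back: reduced form of f is (-1,-1,-3)
g is negative-definite; reduce −g:
−g: translate: b→11 (≡77 mod 22), so (11,77,135)→(11,11,3)
−g: flip: (11,11,3)→(3,-11,11)
−g: translate: b→1 (≡-11 mod 6), so (3,-11,11)→(3,1,1)
−g: flip: (3,1,1)→(1,-1,3)
−g: translate: b→1 (≡-1 mod 2), so (1,-1,3)→(1,1,3)
−g: reduced (well bottom): (1,1,3) with a≤c, −a<b≤a
flip sign back: reduced form of g is (-1,-1,-3)
reduced forms (-1, -1, -3) vs (-1, -1, -3) ⇒ equivalent

yes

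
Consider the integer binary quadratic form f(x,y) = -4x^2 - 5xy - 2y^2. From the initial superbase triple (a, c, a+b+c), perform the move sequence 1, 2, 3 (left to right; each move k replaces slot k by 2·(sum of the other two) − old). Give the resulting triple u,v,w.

start (-4,-2,-11) = (f(1,0),f(0,1),f(1,1))
replace slot 1: 2·((-2)+(-11)) − (-4) = -22 → (-22,-2,-11)
replace slot 2: 2·((-22)+(-11)) − (-2) = -64 → (-22,-64,-11)
replace slot 3: 2·((-22)+(-64)) − (-11) = -161 → (-22,-64,-161)

-22,-64,-161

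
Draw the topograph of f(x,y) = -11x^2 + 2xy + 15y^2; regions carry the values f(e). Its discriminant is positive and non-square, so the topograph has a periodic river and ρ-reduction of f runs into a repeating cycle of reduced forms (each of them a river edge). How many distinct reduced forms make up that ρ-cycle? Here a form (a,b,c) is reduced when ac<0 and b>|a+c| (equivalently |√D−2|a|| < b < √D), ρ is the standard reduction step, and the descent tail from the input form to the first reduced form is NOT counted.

D = 664, ⌊√D⌋ = 25
descent: ρ → (15,-2,-11)
descent: ρ → (-11,24,2)  [lands on river]
river: ρ → (2,24,-11)
river: ρ → (-11,20,6)
river: ρ → (6,16,-17)
river: ρ → (-17,18,5)
river: ρ → (5,22,-9)
river: ρ → (-9,14,13)
river: ρ → (13,12,-10)
river: ρ → (-10,8,15)
river: ρ → (15,22,-3)
river: ρ → (-3,20,22)
river: ρ → (22,24,-1)
river: ρ → (-1,24,22)
river: ρ → (22,20,-3)
river: ρ → (-3,22,15)
river: ρ → (15,8,-10)
river: ρ → (-10,12,13)
river: ρ → (13,14,-9)
river: ρ → (-9,22,5)
river: ρ → (5,18,-17)
river: ρ → (-17,16,6)
river: ρ → (6,20,-11)
ρ-cycle length = 22 (tail of 2 descent steps not counted)

22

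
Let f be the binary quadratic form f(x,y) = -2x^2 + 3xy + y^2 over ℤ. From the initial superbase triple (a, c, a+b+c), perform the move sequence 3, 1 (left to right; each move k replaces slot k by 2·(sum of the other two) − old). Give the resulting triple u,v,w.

start (-2,1,2) = (f(1,0),f(0,1),f(1,1))
replace slot 3: 2·((-2)+1) − 2 = -4 → (-2,1,-4)
replace slot 1: 2·(1+(-4)) − (-2) = -4 → (-4,1,-4)

-4,1,-4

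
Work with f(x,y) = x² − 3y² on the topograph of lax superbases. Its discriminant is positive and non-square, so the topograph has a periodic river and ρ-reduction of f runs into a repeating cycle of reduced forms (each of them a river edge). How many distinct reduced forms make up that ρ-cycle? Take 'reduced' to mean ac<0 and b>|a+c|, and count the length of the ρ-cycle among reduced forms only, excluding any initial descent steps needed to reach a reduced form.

D = 12, ⌊√D⌋ = 3
descent: ρ → (-3,0,1)
descent: ρ → (1,2,-2)  [lands on river]
river: ρ → (-2,2,1)
ρ-cycle length = 2 (tail of 2 descent steps not counted)

2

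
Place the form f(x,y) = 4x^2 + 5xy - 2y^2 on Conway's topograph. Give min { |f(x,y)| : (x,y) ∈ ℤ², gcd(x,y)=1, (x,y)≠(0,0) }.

river: ρ → (-2,7,1)
river: ρ → (1,7,-2)
river: ρ → (-2,5,4)
river: ρ → (4,3,-3)
river: ρ → (-3,3,4)
river: ρ → (4,5,-2)
closes: descent 0, river 6
min |a| on river = 1

1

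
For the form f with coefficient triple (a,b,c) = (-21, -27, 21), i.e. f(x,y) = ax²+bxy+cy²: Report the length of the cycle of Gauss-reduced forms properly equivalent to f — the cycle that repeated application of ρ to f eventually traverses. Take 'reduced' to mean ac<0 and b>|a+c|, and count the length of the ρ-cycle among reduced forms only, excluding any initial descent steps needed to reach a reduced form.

D = 2493, ⌊√D⌋ = 49
descent: ρ → (21,27,-21)  [lands on river]
river: ρ → (-21,15,27)
river: ρ → (27,39,-9)
river: ρ → (-9,33,39)
river: ρ → (39,45,-3)
river: ρ → (-3,45,39)
river: ρ → (39,33,-9)
river: ρ → (-9,39,27)
river: ρ → (27,15,-21)
river: ρ → (-21,27,21)
river: ρ → (21,15,-27)
river: ρ → (-27,39,9)
river: ρ → (9,33,-39)
river: ρ → (-39,45,3)
river: ρ → (3,45,-39)
river: ρ → (-39,33,9)
river: ρ → (9,39,-27)
river: ρ → (-27,15,21)
ρ-cycle length = 18 (tail of 1 descent step not counted)

18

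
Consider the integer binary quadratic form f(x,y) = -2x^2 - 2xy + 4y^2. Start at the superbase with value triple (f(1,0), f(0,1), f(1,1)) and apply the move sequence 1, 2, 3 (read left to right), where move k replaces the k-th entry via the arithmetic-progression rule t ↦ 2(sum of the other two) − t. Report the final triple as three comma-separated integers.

start (-2,4,0) = (f(1,0),f(0,1),f(1,1))
replace slot 1: 2·(4+0) − (-2) = 10 → (10,4,0)
replace slot 2: 2·(10+0) − 4 = 16 → (10,16,0)
replace slot 3: 2·(10+16) − 0 = 52 → (10,16,52)

10,16,52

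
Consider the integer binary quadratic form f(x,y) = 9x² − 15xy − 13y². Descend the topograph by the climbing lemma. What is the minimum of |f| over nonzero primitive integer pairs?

descent: ρ → (-13,15,9)  [lands on river]
river: ρ → (9,21,-7)
river: ρ → (-7,21,9)
river: ρ → (9,15,-13)
river: ρ → (-13,11,11)
river: ρ → (11,11,-13)
closes: descent 1, river 6
min |a| on river = 7

7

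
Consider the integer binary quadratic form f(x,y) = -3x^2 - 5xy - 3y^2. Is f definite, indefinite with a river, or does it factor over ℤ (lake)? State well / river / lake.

D = b²−4ac = (-5)² − 4·(-3)·(-3) = -11
D < 0 ⇒ definite ⇒ every region one sign ⇒ single well

well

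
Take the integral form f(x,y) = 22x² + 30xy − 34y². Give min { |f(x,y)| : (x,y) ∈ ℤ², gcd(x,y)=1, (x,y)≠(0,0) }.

river: ρ → (-34,38,18)
river: ρ → (18,34,-38)
river: ρ → (-38,42,14)
river: ρ → (14,42,-38)
river: ρ → (-38,34,18)
river: ρ → (18,38,-34)
river: ρ → (-34,30,22)
river: ρ → (22,58,-6)
river: ρ → (-6,62,2)
river: ρ → (2,62,-6)
river: ρ → (-6,58,22)
river: ρ → (22,30,-34)
closes: descent 0, river 12
min |a| on river = 2

2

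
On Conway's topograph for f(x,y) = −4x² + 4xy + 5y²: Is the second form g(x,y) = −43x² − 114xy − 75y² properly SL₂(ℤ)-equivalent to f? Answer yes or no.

D₁ = 96, D₂ = 96
river cycle of f (length 4): (5, 6, -3), (-3, 6, 5), (5, 4, -4), (-4, 4, 5)
river cycle of g (length 4): (-4, 4, 5), (5, 6, -3), (-3, 6, 5), (5, 4, -4)
cycles coincide ⇒ equivalent

yes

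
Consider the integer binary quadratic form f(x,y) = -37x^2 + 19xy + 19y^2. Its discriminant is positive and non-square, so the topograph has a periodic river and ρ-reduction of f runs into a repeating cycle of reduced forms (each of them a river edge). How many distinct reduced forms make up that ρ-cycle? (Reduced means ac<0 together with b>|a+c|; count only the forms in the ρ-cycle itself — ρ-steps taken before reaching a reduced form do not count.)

D = 3173, ⌊√D⌋ = 56
river: ρ → (19,19,-37)
river: ρ → (-37,55,1)
river: ρ → (1,55,-37)
river: ρ → (-37,19,19)
ρ-cycle length = 4 (tail of 0 descent steps not counted)

4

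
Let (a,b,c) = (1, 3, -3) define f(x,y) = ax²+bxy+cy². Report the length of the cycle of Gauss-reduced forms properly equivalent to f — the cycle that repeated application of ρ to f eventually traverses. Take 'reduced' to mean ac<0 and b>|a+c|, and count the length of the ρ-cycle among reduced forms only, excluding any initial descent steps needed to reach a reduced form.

D = 21, ⌊√D⌋ = 4
river: ρ → (-3,3,1)
river: ρ → (1,3,-3)
ρ-cycle length = 2 (tail of 0 descent steps not counted)

2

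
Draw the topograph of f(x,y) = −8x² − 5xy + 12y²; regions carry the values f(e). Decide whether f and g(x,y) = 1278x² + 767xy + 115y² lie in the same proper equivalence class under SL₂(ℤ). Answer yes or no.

D₁ = 409, D₂ = 409
river cycle of f (length 54): (12, 5, -8), (-8, 11, 9), (9, 7, -10), (-10, 13, 6), (6, 11, -12), (-12, 13, 5), (5, 17, -6), (-6, 19, 2), (2, 17, -15), (-15, 13, 4), … (44 more)
river cycle of g (length 54): (12, 5, -8), (-8, 11, 9), (9, 7, -10), (-10, 13, 6), (6, 11, -12), (-12, 13, 5), (5, 17, -6), (-6, 19, 2), (2, 17, -15), (-15, 13, 4), … (44 more)
cycles coincide ⇒ equivalent

yes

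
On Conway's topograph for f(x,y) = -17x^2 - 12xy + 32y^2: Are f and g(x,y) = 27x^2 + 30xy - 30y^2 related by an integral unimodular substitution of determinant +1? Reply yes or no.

D₁ = 2320, D₂ = 4140
discriminants differ ⇒ not SL₂(ℤ)-equivalent

no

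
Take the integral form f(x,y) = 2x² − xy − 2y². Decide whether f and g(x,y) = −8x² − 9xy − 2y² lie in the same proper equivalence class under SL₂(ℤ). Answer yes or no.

D₁ = 17, D₂ = 17
river cycle of f (length 6): (-2, 1, 2), (2, 3, -1), (-1, 3, 2), (2, 1, -2), (-2, 3, 1), (1, 3, -2)
river cycle of g (length 6): (-2, 1, 2), (2, 3, -1), (-1, 3, 2), (2, 1, -2), (-2, 3, 1), (1, 3, -2)
cycles coincide ⇒ equivalent

yes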